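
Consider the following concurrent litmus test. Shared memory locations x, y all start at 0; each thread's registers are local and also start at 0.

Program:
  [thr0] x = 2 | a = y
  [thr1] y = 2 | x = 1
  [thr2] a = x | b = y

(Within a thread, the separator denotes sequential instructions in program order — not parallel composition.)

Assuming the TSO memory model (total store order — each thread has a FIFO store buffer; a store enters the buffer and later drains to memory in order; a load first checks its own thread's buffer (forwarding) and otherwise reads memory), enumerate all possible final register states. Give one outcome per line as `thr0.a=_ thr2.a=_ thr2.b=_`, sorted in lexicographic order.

thr0.a=0 thr2.a=0 thr2.b=0
thr0.a=0 thr2.a=0 thr2.b=2
thr0.a=0 thr2.a=1 thr2.b=2
thr0.a=0 thr2.a=2 thr2.b=0
thr0.a=0 thr2.a=2 thr2.b=2
thr0.a=2 thr2.a=0 thr2.b=0
thr0.a=2 thr2.a=0 thr2.b=2
thr0.a=2 thr2.a=1 thr2.b=2
thr0.a=2 thr2.a=2 thr2.b=0
thr0.a=2 thr2.a=2 thr2.b=2

outcome vector order: (thr0.a,thr2.a,thr2.b)
|TSO outcomes| = 10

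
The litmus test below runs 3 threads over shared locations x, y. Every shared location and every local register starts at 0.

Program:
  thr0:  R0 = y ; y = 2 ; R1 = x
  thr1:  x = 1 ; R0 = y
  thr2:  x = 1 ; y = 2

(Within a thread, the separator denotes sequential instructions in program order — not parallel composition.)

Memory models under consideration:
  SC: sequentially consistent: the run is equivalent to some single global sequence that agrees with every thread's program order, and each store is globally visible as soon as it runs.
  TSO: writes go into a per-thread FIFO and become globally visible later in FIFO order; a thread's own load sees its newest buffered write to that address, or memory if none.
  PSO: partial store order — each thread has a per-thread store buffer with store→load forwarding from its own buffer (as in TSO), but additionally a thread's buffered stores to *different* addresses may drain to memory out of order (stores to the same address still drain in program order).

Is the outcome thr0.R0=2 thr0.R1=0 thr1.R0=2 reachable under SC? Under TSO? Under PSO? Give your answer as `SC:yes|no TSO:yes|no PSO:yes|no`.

SC:no TSO:no PSO:yes

outcome vector order: (thr0.R0,thr0.R1,thr1.R0)
under SC → 0/0/2; 0/1/0; 0/1/2; 2/1/0; 2/1/2
under TSO → 0/0/0; 0/0/2; 0/1/0; 0/1/2; 2/1/0; 2/1/2
under PSO → 0/0/0; 0/0/2; 0/1/0; 0/1/2; 2/0/0; 2/0/2; 2/1/0; 2/1/2
target 2/0/2 ∈ {PSO}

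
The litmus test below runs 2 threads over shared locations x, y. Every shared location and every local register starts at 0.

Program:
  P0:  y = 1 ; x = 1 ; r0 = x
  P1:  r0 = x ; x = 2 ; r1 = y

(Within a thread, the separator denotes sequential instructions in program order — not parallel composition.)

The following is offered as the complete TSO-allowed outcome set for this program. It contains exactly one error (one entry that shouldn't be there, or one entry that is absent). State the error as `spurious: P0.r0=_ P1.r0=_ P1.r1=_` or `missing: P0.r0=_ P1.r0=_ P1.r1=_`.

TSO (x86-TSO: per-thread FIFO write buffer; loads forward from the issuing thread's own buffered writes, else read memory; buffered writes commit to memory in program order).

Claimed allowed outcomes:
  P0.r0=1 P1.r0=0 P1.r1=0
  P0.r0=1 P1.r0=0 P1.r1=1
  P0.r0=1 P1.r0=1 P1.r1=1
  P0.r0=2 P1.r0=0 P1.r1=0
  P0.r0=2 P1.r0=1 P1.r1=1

missing: P0.r0=2 P1.r0=0 P1.r1=1

outcome vector order: (P0.r0,P1.r0,P1.r1)
[TSO] allowed = {(1,0,0) (1,0,1) (1,1,1) (2,0,0) (2,0,1) (2,1,1)}
TSO∖claimed = {(2,0,1)}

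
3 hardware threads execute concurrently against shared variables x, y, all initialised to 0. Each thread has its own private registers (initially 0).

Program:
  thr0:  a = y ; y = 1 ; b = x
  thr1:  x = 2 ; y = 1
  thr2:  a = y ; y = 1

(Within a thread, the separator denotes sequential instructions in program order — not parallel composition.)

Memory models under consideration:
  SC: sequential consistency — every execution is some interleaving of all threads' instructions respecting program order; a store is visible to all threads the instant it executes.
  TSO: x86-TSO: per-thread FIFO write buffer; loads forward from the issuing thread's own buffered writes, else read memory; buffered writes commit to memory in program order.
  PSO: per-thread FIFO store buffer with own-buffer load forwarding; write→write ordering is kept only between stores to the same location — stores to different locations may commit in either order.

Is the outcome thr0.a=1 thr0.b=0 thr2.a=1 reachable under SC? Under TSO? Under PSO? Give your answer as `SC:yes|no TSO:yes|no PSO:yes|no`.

SC:no TSO:no PSO:yes

outcome vector order: (thr0.a,thr0.b,thr2.a)
SC: 7 outcomes — {<0 0 0> <0 0 1> <0 2 0> <0 2 1> <1 0 0> <1 2 0> <1 2 1>}
TSO: 7 outcomes — {<0 0 0> <0 0 1> <0 2 0> <0 2 1> <1 0 0> <1 2 0> <1 2 1>}
PSO: 8 outcomes — {<0 0 0> <0 0 1> <0 2 0> <0 2 1> <1 0 0> <1 0 1> <1 2 0> <1 2 1>}
target <1 0 1> ∈ {PSO}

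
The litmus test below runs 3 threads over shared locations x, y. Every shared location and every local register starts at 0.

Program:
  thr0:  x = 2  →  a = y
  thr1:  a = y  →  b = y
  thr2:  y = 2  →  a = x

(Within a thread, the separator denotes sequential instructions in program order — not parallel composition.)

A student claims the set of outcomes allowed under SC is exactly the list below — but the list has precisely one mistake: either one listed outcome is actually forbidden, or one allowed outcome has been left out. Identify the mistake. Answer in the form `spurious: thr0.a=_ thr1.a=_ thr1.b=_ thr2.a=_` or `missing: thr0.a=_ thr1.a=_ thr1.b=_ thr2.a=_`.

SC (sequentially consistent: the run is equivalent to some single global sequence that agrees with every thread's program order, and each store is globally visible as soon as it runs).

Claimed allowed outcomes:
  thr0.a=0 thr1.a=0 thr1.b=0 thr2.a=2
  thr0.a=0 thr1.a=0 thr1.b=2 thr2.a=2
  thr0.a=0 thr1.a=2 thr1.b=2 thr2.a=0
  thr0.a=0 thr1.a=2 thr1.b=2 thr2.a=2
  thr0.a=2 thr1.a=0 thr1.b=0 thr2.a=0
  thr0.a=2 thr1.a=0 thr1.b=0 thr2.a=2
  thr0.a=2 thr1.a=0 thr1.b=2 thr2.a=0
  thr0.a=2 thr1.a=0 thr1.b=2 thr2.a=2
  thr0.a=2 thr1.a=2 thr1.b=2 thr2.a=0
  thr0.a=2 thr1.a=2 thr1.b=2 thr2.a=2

outcome vector order: (thr0.a,thr1.a,thr1.b,thr2.a)
SC: 9 outcomes — {<0 0 0 2>, <0 0 2 2>, <0 2 2 2>, <2 0 0 0>, <2 0 0 2>, <2 0 2 0>, <2 0 2 2>, <2 2 2 0>, <2 2 2 2>}
claimed∖SC = {<0 2 2 0>}

spurious: thr0.a=0 thr1.a=2 thr1.b=2 thr2.a=0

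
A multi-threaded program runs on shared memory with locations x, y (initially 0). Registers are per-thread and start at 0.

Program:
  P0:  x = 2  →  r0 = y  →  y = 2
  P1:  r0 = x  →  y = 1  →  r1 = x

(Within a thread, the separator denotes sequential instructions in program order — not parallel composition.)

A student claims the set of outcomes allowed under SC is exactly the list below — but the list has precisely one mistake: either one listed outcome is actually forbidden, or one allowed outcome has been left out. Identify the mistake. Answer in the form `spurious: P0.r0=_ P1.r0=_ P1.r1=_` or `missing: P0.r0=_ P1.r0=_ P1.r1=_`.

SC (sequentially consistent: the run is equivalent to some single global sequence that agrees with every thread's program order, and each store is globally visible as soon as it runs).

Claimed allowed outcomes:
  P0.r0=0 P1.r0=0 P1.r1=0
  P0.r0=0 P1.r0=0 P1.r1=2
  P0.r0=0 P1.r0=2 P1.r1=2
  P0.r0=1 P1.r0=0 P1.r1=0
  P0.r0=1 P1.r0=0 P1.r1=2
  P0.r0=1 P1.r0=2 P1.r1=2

spurious: P0.r0=0 P1.r0=0 P1.r1=0

outcome vector order: (P0.r0,P1.r0,P1.r1)
SC: 5 outcomes — {<0 0 2>; <0 2 2>; <1 0 0>; <1 0 2>; <1 2 2>}
claimed∖SC = {<0 0 0>}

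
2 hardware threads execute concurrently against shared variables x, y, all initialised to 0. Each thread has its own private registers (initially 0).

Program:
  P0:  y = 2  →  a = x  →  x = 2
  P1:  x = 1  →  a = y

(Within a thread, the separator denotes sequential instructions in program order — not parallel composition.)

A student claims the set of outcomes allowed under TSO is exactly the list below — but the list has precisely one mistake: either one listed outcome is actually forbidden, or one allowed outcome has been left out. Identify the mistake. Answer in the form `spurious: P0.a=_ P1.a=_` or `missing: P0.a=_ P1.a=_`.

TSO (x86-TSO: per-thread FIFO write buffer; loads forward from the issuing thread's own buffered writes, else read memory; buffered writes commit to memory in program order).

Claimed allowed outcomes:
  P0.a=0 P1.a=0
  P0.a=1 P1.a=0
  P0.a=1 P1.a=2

outcome vector order: (P0.a,P1.a)
TSO: 4 outcomes — {<0 0>, <0 2>, <1 0>, <1 2>}
TSO∖claimed = {<0 2>}

missing: P0.a=0 P1.a=2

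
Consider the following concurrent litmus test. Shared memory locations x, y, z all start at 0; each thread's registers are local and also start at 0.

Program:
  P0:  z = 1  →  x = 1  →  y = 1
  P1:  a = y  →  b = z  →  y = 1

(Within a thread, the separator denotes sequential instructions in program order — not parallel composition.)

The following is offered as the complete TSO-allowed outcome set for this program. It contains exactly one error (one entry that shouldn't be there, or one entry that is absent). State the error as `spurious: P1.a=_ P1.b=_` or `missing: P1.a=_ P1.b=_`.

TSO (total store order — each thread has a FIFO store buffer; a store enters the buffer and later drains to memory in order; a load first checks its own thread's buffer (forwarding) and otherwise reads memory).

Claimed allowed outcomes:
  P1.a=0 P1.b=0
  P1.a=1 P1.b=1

missing: P1.a=0 P1.b=1

outcome vector order: (P1.a,P1.b)
TSO: 3 outcomes — {00, 01, 11}
TSO∖claimed = {01}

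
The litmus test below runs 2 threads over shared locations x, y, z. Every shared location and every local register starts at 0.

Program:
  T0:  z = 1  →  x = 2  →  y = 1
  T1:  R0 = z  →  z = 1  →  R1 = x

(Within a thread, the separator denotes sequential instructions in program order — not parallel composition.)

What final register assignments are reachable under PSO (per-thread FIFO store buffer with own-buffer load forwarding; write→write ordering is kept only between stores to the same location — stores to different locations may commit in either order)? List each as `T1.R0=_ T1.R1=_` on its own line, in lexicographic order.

T1.R0=0 T1.R1=0
T1.R0=0 T1.R1=2
T1.R0=1 T1.R1=0
T1.R0=1 T1.R1=2

outcome vector order: (T1.R0,T1.R1)
|PSO outcomes| = 4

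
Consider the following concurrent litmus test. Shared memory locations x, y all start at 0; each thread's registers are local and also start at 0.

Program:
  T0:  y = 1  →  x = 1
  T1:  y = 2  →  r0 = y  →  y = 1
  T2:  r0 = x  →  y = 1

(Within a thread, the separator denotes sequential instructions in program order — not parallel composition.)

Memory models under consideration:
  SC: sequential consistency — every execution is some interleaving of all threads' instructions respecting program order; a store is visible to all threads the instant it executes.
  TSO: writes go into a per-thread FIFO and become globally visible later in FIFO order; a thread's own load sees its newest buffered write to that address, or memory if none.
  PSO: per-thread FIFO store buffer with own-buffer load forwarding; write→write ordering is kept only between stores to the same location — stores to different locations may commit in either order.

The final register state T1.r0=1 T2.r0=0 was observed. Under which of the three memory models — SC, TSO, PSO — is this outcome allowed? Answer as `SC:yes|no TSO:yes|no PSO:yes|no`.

outcome vector order: (T1.r0,T2.r0)
under SC → (1,0) (1,1) (2,0) (2,1)
under TSO → (1,0) (1,1) (2,0) (2,1)
under PSO → (1,0) (1,1) (2,0) (2,1)
target (1,0) ∈ {SC,TSO,PSO}

SC:yes TSO:yes PSO:yes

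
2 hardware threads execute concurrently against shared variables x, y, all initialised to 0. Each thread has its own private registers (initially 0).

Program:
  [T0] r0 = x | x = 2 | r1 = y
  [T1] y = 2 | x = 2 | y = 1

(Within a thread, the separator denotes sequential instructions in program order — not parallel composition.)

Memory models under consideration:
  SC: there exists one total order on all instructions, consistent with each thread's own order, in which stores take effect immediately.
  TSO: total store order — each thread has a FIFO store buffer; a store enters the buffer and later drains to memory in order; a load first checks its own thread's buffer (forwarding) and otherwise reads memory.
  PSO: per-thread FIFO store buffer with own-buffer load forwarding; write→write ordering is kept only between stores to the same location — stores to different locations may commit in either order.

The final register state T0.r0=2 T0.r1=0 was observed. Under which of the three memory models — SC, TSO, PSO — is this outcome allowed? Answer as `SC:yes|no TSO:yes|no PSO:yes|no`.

outcome vector order: (T0.r0,T0.r1)
under SC → <0 0>, <0 1>, <0 2>, <2 1>, <2 2>
under TSO → <0 0>, <0 1>, <0 2>, <2 1>, <2 2>
under PSO → <0 0>, <0 1>, <0 2>, <2 0>, <2 1>, <2 2>
target <2 0> ∈ {PSO}

SC:no TSO:no PSO:yes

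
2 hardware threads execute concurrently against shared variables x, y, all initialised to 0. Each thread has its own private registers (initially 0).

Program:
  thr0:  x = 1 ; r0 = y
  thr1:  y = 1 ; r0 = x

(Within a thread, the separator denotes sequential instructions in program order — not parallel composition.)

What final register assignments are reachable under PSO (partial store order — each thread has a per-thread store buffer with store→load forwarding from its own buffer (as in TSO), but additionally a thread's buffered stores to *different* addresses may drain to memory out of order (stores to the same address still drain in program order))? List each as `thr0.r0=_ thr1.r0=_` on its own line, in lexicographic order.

outcome vector order: (thr0.r0,thr1.r0)
|PSO outcomes| = 4

thr0.r0=0 thr1.r0=0
thr0.r0=0 thr1.r0=1
thr0.r0=1 thr1.r0=0
thr0.r0=1 thr1.r0=1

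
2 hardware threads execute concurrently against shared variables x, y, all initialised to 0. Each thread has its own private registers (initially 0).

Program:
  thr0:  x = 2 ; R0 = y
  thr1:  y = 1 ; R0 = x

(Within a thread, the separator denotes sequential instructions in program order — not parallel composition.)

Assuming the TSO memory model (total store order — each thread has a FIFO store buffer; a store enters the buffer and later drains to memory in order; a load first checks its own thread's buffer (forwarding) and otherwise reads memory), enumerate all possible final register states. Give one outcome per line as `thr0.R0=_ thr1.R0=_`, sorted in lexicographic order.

outcome vector order: (thr0.R0,thr1.R0)
|TSO outcomes| = 4

thr0.R0=0 thr1.R0=0
thr0.R0=0 thr1.R0=2
thr0.R0=1 thr1.R0=0
thr0.R0=1 thr1.R0=2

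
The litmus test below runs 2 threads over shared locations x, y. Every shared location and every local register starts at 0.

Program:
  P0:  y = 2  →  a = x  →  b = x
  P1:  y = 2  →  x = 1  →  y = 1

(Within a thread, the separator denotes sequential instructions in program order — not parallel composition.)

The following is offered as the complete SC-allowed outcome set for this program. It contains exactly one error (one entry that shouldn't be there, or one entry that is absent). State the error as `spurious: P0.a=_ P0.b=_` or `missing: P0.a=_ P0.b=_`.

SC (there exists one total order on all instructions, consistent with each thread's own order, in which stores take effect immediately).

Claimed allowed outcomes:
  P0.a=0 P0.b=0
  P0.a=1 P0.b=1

outcome vector order: (P0.a,P0.b)
SC: 3 outcomes — {00 01 11}
SC∖claimed = {01}

missing: P0.a=0 P0.b=1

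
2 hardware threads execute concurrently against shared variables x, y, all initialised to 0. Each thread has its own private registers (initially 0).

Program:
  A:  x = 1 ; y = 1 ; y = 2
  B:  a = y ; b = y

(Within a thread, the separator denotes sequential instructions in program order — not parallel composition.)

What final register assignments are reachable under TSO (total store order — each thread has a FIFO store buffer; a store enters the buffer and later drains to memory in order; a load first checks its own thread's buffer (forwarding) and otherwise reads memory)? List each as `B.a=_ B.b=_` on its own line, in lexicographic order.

B.a=0 B.b=0
B.a=0 B.b=1
B.a=0 B.b=2
B.a=1 B.b=1
B.a=1 B.b=2
B.a=2 B.b=2

outcome vector order: (B.a,B.b)
|TSO outcomes| = 6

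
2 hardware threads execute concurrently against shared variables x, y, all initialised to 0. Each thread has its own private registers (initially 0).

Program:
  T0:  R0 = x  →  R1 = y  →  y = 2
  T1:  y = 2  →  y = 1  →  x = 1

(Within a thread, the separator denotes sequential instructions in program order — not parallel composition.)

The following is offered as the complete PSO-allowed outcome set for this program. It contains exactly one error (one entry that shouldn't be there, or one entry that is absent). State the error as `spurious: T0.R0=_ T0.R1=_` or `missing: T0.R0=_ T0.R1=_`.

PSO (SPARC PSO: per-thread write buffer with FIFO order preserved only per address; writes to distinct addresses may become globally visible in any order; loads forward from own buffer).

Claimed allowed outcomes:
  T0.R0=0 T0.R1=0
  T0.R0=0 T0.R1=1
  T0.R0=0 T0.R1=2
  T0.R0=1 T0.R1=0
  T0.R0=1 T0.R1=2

outcome vector order: (T0.R0,T0.R1)
PSO: 6 outcomes — {0/0; 0/1; 0/2; 1/0; 1/1; 1/2}
PSO∖claimed = {1/1}

missing: T0.R0=1 T0.R1=1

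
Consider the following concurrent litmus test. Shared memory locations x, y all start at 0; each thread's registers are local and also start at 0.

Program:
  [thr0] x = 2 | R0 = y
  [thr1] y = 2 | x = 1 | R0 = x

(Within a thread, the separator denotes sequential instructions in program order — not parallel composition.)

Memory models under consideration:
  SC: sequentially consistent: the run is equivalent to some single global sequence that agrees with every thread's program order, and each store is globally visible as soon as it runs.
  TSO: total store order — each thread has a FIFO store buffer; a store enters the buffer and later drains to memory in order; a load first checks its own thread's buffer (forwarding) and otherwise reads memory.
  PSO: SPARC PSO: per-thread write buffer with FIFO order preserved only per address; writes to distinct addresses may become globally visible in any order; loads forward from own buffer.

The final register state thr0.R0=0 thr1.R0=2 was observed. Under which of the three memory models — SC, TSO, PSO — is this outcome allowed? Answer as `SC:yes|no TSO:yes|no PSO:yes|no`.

outcome vector order: (thr0.R0,thr1.R0)
SC: 3 outcomes — {01 21 22}
TSO: 4 outcomes — {01 02 21 22}
PSO: 4 outcomes — {01 02 21 22}
target 02 ∈ {TSO,PSO}

SC:no TSO:yes PSO:yes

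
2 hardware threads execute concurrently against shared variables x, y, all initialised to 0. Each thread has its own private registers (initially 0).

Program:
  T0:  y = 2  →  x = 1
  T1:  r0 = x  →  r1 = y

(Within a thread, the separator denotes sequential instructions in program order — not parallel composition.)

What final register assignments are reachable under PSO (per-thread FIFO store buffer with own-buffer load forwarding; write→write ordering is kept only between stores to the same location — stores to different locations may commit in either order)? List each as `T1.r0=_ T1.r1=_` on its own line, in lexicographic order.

outcome vector order: (T1.r0,T1.r1)
|PSO outcomes| = 4

T1.r0=0 T1.r1=0
T1.r0=0 T1.r1=2
T1.r0=1 T1.r1=0
T1.r0=1 T1.r1=2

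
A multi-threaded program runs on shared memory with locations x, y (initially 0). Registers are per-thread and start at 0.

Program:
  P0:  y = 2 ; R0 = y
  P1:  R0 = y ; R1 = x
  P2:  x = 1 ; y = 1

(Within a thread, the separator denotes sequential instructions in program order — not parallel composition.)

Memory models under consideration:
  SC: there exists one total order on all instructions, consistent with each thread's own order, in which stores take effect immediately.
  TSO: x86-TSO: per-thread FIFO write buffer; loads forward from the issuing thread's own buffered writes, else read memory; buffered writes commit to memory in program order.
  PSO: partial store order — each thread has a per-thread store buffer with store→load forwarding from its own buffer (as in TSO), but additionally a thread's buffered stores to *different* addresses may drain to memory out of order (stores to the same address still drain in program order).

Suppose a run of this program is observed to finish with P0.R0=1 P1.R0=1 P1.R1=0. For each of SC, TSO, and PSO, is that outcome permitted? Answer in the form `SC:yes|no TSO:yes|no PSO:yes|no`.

outcome vector order: (P0.R0,P1.R0,P1.R1)
[SC] allowed = {1/0/0, 1/0/1, 1/1/1, 1/2/0, 1/2/1, 2/0/0, 2/0/1, 2/1/1, 2/2/0, 2/2/1}
[TSO] allowed = {1/0/0, 1/0/1, 1/1/1, 1/2/0, 1/2/1, 2/0/0, 2/0/1, 2/1/1, 2/2/0, 2/2/1}
[PSO] allowed = {1/0/0, 1/0/1, 1/1/0, 1/1/1, 1/2/0, 1/2/1, 2/0/0, 2/0/1, 2/1/0, 2/1/1, 2/2/0, 2/2/1}
target 1/1/0 ∈ {PSO}

SC:no TSO:no PSO:yes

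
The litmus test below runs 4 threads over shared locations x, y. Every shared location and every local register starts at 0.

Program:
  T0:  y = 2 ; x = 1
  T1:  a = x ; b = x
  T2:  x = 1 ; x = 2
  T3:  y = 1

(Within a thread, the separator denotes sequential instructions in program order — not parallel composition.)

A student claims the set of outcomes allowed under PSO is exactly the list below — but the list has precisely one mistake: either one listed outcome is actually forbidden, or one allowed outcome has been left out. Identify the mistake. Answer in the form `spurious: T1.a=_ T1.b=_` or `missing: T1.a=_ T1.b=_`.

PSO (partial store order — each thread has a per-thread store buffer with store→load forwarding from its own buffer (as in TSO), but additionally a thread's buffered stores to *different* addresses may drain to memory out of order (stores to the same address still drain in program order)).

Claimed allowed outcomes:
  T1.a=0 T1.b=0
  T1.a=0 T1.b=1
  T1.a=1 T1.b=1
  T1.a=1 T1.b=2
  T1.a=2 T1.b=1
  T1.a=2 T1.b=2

outcome vector order: (T1.a,T1.b)
[PSO] allowed = {00 01 02 11 12 21 22}
PSO∖claimed = {02}

missing: T1.a=0 T1.b=2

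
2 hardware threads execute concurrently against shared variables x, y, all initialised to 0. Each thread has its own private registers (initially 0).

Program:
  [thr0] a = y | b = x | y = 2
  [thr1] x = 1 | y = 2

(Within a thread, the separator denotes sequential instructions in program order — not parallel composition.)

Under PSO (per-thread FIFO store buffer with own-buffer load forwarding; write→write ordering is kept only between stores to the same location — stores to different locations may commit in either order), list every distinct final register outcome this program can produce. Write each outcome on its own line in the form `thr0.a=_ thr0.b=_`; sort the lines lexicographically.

thr0.a=0 thr0.b=0
thr0.a=0 thr0.b=1
thr0.a=2 thr0.b=0
thr0.a=2 thr0.b=1

outcome vector order: (thr0.a,thr0.b)
|PSO outcomes| = 4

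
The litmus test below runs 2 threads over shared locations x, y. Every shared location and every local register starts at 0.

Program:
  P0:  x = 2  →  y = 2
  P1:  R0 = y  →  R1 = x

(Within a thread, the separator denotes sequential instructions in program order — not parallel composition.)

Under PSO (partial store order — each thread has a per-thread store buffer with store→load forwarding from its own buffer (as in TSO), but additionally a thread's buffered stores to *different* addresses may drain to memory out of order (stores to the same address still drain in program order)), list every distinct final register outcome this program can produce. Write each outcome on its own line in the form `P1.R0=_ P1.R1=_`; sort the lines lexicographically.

outcome vector order: (P1.R0,P1.R1)
|PSO outcomes| = 4

P1.R0=0 P1.R1=0
P1.R0=0 P1.R1=2
P1.R0=2 P1.R1=0
P1.R0=2 P1.R1=2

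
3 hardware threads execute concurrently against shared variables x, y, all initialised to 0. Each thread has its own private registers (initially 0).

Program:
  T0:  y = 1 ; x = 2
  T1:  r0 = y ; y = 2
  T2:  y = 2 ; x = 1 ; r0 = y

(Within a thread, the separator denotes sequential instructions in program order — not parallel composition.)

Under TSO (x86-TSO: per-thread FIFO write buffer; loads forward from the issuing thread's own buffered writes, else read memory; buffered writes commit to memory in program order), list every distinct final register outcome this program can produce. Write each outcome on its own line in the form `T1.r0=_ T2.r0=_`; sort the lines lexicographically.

T1.r0=0 T2.r0=1
T1.r0=0 T2.r0=2
T1.r0=1 T2.r0=1
T1.r0=1 T2.r0=2
T1.r0=2 T2.r0=1
T1.r0=2 T2.r0=2

outcome vector order: (T1.r0,T2.r0)
|TSO outcomes| = 6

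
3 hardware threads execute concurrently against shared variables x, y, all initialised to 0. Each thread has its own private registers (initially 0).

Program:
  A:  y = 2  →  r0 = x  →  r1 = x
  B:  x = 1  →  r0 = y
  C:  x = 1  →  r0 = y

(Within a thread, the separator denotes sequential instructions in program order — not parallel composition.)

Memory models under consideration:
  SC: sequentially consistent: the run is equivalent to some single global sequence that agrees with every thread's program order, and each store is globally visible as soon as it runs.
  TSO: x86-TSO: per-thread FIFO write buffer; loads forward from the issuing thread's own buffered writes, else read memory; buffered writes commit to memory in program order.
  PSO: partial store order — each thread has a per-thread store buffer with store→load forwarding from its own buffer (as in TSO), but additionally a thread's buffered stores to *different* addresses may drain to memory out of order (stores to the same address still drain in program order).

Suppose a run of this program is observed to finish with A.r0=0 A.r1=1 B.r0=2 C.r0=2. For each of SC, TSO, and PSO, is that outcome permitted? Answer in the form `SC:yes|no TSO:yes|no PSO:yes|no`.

SC:yes TSO:yes PSO:yes

outcome vector order: (A.r0,A.r1,B.r0,C.r0)
under SC → 0/0/2/2; 0/1/2/2; 1/1/0/0; 1/1/0/2; 1/1/2/0; 1/1/2/2
under TSO → 0/0/0/0; 0/0/0/2; 0/0/2/0; 0/0/2/2; 0/1/0/0; 0/1/0/2; 0/1/2/0; 0/1/2/2; 1/1/0/0; 1/1/0/2; 1/1/2/0; 1/1/2/2
under PSO → 0/0/0/0; 0/0/0/2; 0/0/2/0; 0/0/2/2; 0/1/0/0; 0/1/0/2; 0/1/2/0; 0/1/2/2; 1/1/0/0; 1/1/0/2; 1/1/2/0; 1/1/2/2
target 0/1/2/2 ∈ {SC,TSO,PSO}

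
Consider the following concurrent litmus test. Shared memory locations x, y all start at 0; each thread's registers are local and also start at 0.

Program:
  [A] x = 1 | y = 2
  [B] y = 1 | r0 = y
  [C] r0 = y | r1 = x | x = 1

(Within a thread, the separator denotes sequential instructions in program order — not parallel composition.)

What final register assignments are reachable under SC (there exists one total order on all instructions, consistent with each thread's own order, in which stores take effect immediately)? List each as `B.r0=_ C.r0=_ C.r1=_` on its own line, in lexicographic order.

outcome vector order: (B.r0,C.r0,C.r1)
|SC outcomes| = 10

B.r0=1 C.r0=0 C.r1=0
B.r0=1 C.r0=0 C.r1=1
B.r0=1 C.r0=1 C.r1=0
B.r0=1 C.r0=1 C.r1=1
B.r0=1 C.r0=2 C.r1=1
B.r0=2 C.r0=0 C.r1=0
B.r0=2 C.r0=0 C.r1=1
B.r0=2 C.r0=1 C.r1=0
B.r0=2 C.r0=1 C.r1=1
B.r0=2 C.r0=2 C.r1=1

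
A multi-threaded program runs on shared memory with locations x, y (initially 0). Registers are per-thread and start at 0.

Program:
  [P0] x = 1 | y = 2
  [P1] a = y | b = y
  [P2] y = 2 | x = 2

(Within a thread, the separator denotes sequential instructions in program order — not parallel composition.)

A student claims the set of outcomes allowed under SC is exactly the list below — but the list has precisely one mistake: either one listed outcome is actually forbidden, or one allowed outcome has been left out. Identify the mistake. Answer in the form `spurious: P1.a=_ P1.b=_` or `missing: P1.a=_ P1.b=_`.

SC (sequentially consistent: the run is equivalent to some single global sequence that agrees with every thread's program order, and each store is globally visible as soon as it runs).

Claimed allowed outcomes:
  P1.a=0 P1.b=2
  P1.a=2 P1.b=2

outcome vector order: (P1.a,P1.b)
SC (3): <0 0>, <0 2>, <2 2>
SC∖claimed = {<0 0>}

missing: P1.a=0 P1.b=0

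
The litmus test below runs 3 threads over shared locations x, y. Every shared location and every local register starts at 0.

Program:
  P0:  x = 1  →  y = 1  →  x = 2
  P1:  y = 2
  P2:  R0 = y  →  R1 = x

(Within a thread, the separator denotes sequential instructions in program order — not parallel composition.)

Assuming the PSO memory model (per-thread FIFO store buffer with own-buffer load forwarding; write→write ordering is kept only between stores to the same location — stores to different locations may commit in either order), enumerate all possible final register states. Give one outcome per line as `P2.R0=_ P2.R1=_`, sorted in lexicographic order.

P2.R0=0 P2.R1=0
P2.R0=0 P2.R1=1
P2.R0=0 P2.R1=2
P2.R0=1 P2.R1=0
P2.R0=1 P2.R1=1
P2.R0=1 P2.R1=2
P2.R0=2 P2.R1=0
P2.R0=2 P2.R1=1
P2.R0=2 P2.R1=2

outcome vector order: (P2.R0,P2.R1)
|PSO outcomes| = 9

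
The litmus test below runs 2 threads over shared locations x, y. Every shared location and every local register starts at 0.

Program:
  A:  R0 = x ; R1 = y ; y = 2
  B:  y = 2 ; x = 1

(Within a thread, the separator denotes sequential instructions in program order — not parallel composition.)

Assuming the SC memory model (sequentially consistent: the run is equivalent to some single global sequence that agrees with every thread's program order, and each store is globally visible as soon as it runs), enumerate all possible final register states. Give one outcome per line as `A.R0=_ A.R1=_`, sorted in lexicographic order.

outcome vector order: (A.R0,A.R1)
|SC outcomes| = 3

A.R0=0 A.R1=0
A.R0=0 A.R1=2
A.R0=1 A.R1=2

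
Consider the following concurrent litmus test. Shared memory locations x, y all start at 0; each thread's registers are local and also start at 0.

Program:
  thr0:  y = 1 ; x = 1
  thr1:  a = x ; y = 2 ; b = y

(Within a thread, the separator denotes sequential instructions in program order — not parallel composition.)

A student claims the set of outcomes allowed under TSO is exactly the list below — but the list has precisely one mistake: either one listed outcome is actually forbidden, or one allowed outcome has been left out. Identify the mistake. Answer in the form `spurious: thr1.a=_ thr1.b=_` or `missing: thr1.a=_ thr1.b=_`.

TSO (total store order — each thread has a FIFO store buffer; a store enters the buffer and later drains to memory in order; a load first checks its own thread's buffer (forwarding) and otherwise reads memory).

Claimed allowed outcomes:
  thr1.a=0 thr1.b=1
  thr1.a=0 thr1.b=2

outcome vector order: (thr1.a,thr1.b)
under TSO → 0/1, 0/2, 1/2
TSO∖claimed = {1/2}

missing: thr1.a=1 thr1.b=2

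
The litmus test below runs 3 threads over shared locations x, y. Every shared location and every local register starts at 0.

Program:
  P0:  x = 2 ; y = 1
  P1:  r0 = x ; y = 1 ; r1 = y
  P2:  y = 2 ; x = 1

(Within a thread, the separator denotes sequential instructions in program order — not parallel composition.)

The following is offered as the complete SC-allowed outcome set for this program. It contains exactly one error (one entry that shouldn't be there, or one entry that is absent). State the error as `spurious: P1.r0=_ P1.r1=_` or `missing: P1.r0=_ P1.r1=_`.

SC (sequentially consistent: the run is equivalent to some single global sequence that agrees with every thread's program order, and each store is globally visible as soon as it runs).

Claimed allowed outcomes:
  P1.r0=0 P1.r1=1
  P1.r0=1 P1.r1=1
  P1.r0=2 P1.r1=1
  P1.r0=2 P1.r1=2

missing: P1.r0=0 P1.r1=2

outcome vector order: (P1.r0,P1.r1)
[SC] allowed = {01, 02, 11, 21, 22}
SC∖claimed = {02}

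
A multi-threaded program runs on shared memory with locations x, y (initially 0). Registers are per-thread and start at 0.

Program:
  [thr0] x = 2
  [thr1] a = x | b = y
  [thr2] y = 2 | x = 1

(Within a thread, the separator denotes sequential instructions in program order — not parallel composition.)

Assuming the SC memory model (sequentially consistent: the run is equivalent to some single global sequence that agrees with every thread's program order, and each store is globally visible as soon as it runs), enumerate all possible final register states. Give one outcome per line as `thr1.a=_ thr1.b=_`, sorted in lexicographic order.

thr1.a=0 thr1.b=0
thr1.a=0 thr1.b=2
thr1.a=1 thr1.b=2
thr1.a=2 thr1.b=0
thr1.a=2 thr1.b=2

outcome vector order: (thr1.a,thr1.b)
|SC outcomes| = 5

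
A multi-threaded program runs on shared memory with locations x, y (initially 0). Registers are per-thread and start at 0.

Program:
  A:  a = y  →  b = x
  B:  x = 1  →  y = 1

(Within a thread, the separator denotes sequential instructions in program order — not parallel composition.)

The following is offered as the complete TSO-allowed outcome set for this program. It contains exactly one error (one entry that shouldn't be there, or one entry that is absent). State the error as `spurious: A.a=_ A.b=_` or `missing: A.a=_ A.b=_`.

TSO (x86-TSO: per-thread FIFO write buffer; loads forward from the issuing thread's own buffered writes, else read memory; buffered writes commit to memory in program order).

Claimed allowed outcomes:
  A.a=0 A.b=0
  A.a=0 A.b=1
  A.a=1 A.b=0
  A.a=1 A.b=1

outcome vector order: (A.a,A.b)
[TSO] allowed = {<0 0>; <0 1>; <1 1>}
claimed∖TSO = {<1 0>}

spurious: A.a=1 A.b=0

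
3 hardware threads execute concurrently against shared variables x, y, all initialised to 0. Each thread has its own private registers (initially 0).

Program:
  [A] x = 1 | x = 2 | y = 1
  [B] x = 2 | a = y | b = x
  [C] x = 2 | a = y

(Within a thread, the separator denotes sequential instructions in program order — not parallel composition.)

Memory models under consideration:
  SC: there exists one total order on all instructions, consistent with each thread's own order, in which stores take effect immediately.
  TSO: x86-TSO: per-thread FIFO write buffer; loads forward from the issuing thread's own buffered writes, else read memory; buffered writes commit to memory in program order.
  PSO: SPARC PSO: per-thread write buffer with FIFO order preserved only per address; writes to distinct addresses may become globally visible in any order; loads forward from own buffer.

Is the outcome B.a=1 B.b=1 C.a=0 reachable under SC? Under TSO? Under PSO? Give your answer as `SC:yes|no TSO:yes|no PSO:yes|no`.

SC:no TSO:no PSO:yes

outcome vector order: (B.a,B.b,C.a)
SC: 6 outcomes — {(0,1,0) (0,1,1) (0,2,0) (0,2,1) (1,2,0) (1,2,1)}
TSO: 6 outcomes — {(0,1,0) (0,1,1) (0,2,0) (0,2,1) (1,2,0) (1,2,1)}
PSO: 8 outcomes — {(0,1,0) (0,1,1) (0,2,0) (0,2,1) (1,1,0) (1,1,1) (1,2,0) (1,2,1)}
target (1,1,0) ∈ {PSO}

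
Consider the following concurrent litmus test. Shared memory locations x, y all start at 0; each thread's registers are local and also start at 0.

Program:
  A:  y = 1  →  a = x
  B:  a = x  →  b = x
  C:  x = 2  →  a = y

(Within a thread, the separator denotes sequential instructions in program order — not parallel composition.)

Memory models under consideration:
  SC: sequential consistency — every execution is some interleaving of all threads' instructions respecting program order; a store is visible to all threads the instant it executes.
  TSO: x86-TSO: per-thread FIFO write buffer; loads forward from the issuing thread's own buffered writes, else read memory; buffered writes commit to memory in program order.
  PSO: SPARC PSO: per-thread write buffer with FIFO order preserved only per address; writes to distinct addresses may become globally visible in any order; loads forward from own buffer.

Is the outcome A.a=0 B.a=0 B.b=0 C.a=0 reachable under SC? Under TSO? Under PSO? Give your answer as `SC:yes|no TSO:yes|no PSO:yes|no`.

SC:no TSO:yes PSO:yes

outcome vector order: (A.a,B.a,B.b,C.a)
SC (9): 0001 0021 0221 2000 2001 2020 2021 2220 2221
TSO (12): 0000 0001 0020 0021 0220 0221 2000 2001 2020 2021 2220 2221
PSO (12): 0000 0001 0020 0021 0220 0221 2000 2001 2020 2021 2220 2221
target 0000 ∈ {TSO,PSO}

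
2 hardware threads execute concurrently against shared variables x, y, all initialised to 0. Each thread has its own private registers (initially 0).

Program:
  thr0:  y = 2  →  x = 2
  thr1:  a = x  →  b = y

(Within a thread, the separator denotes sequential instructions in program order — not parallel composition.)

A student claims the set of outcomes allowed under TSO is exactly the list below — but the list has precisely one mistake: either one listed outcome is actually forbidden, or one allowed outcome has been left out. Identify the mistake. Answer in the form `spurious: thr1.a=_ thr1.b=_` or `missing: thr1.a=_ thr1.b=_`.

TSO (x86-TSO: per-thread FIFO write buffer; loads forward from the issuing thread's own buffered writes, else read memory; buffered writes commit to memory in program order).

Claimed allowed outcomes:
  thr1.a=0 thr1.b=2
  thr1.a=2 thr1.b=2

outcome vector order: (thr1.a,thr1.b)
under TSO → 0/0; 0/2; 2/2
TSO∖claimed = {0/0}

missing: thr1.a=0 thr1.b=0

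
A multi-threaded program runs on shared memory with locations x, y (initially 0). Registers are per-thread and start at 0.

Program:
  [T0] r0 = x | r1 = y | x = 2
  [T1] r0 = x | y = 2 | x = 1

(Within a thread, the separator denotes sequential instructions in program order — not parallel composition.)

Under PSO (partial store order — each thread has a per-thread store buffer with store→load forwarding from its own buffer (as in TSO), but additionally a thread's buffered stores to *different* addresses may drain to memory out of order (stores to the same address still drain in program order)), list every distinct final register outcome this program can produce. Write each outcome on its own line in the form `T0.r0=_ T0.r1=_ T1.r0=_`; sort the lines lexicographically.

outcome vector order: (T0.r0,T0.r1,T1.r0)
|PSO outcomes| = 5

T0.r0=0 T0.r1=0 T1.r0=0
T0.r0=0 T0.r1=0 T1.r0=2
T0.r0=0 T0.r1=2 T1.r0=0
T0.r0=1 T0.r1=0 T1.r0=0
T0.r0=1 T0.r1=2 T1.r0=0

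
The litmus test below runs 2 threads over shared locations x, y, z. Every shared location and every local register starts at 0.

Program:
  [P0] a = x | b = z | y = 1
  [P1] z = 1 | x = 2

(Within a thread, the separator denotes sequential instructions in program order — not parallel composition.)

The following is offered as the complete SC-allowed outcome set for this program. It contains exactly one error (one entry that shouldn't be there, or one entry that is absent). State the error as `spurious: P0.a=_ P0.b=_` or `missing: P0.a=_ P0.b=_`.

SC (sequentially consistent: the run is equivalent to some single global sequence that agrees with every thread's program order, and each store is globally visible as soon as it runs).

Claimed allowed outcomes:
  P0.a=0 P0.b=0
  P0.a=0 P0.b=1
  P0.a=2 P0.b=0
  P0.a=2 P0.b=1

spurious: P0.a=2 P0.b=0

outcome vector order: (P0.a,P0.b)
SC: 3 outcomes — {00; 01; 21}
claimed∖SC = {20}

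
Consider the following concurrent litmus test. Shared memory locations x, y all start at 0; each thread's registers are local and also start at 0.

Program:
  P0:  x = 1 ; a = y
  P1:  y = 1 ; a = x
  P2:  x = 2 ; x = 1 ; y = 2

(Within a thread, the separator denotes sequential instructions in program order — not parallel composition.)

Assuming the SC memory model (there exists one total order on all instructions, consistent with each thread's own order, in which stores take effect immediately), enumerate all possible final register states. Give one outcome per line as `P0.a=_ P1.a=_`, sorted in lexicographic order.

P0.a=0 P1.a=1
P0.a=0 P1.a=2
P0.a=1 P1.a=0
P0.a=1 P1.a=1
P0.a=1 P1.a=2
P0.a=2 P1.a=0
P0.a=2 P1.a=1
P0.a=2 P1.a=2

outcome vector order: (P0.a,P1.a)
|SC outcomes| = 8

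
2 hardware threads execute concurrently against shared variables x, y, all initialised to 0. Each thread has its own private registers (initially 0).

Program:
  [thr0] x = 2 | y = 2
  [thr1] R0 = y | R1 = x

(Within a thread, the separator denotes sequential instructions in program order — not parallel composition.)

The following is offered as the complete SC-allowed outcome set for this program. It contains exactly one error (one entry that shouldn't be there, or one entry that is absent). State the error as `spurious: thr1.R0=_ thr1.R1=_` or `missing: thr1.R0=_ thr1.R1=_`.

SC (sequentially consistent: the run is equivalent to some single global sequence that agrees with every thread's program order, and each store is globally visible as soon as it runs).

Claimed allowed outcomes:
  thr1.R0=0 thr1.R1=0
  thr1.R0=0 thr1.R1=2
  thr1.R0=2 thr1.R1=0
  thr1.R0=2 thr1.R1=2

outcome vector order: (thr1.R0,thr1.R1)
[SC] allowed = {00; 02; 22}
claimed∖SC = {20}

spurious: thr1.R0=2 thr1.R1=0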